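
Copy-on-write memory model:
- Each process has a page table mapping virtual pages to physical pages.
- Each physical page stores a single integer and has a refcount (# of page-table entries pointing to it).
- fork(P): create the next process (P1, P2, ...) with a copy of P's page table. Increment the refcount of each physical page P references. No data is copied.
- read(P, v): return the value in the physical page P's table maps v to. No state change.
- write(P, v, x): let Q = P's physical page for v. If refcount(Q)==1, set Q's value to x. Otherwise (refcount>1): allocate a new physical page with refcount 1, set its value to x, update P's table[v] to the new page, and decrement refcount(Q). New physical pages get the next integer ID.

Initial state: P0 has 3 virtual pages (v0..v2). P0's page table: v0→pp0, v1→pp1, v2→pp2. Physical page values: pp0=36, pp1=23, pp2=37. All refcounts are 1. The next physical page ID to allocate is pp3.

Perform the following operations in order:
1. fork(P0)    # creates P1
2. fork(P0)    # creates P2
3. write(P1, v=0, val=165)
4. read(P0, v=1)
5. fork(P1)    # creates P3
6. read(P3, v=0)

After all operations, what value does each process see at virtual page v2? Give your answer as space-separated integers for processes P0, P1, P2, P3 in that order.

Op 1: fork(P0) -> P1. 3 ppages; refcounts: pp0:2 pp1:2 pp2:2
Op 2: fork(P0) -> P2. 3 ppages; refcounts: pp0:3 pp1:3 pp2:3
Op 3: write(P1, v0, 165). refcount(pp0)=3>1 -> COPY to pp3. 4 ppages; refcounts: pp0:2 pp1:3 pp2:3 pp3:1
Op 4: read(P0, v1) -> 23. No state change.
Op 5: fork(P1) -> P3. 4 ppages; refcounts: pp0:2 pp1:4 pp2:4 pp3:2
Op 6: read(P3, v0) -> 165. No state change.
P0: v2 -> pp2 = 37
P1: v2 -> pp2 = 37
P2: v2 -> pp2 = 37
P3: v2 -> pp2 = 37

Answer: 37 37 37 37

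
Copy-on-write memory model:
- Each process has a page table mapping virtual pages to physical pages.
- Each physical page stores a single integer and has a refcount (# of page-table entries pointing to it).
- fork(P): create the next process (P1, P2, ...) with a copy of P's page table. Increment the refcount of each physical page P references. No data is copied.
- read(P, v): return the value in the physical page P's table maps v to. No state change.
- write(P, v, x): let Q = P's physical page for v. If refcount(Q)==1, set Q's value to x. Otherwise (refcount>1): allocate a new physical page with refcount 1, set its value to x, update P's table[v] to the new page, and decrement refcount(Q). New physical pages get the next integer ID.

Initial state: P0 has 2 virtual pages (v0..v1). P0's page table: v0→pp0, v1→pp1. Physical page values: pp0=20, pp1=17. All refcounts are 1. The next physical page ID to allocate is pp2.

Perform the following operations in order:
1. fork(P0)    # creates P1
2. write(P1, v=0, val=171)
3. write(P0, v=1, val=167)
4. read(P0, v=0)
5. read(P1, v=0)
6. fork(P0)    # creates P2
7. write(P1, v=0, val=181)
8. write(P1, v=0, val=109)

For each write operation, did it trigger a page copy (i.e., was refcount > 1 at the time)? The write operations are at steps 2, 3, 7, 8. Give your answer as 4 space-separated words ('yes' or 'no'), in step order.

Op 1: fork(P0) -> P1. 2 ppages; refcounts: pp0:2 pp1:2
Op 2: write(P1, v0, 171). refcount(pp0)=2>1 -> COPY to pp2. 3 ppages; refcounts: pp0:1 pp1:2 pp2:1
Op 3: write(P0, v1, 167). refcount(pp1)=2>1 -> COPY to pp3. 4 ppages; refcounts: pp0:1 pp1:1 pp2:1 pp3:1
Op 4: read(P0, v0) -> 20. No state change.
Op 5: read(P1, v0) -> 171. No state change.
Op 6: fork(P0) -> P2. 4 ppages; refcounts: pp0:2 pp1:1 pp2:1 pp3:2
Op 7: write(P1, v0, 181). refcount(pp2)=1 -> write in place. 4 ppages; refcounts: pp0:2 pp1:1 pp2:1 pp3:2
Op 8: write(P1, v0, 109). refcount(pp2)=1 -> write in place. 4 ppages; refcounts: pp0:2 pp1:1 pp2:1 pp3:2

yes yes no no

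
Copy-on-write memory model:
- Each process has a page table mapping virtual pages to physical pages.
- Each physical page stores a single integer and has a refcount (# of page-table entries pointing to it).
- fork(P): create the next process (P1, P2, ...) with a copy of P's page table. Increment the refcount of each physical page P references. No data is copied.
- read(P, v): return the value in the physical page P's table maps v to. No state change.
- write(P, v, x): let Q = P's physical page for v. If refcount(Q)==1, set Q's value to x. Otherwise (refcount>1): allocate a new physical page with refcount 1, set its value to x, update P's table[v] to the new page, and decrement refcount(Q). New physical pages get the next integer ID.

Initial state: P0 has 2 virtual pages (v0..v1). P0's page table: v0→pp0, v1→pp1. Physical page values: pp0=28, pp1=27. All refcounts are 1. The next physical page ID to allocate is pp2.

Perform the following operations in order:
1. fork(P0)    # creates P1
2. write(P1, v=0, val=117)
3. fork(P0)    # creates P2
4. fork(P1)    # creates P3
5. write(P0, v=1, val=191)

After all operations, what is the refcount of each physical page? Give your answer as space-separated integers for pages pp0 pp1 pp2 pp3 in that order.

Answer: 2 3 2 1

Derivation:
Op 1: fork(P0) -> P1. 2 ppages; refcounts: pp0:2 pp1:2
Op 2: write(P1, v0, 117). refcount(pp0)=2>1 -> COPY to pp2. 3 ppages; refcounts: pp0:1 pp1:2 pp2:1
Op 3: fork(P0) -> P2. 3 ppages; refcounts: pp0:2 pp1:3 pp2:1
Op 4: fork(P1) -> P3. 3 ppages; refcounts: pp0:2 pp1:4 pp2:2
Op 5: write(P0, v1, 191). refcount(pp1)=4>1 -> COPY to pp3. 4 ppages; refcounts: pp0:2 pp1:3 pp2:2 pp3:1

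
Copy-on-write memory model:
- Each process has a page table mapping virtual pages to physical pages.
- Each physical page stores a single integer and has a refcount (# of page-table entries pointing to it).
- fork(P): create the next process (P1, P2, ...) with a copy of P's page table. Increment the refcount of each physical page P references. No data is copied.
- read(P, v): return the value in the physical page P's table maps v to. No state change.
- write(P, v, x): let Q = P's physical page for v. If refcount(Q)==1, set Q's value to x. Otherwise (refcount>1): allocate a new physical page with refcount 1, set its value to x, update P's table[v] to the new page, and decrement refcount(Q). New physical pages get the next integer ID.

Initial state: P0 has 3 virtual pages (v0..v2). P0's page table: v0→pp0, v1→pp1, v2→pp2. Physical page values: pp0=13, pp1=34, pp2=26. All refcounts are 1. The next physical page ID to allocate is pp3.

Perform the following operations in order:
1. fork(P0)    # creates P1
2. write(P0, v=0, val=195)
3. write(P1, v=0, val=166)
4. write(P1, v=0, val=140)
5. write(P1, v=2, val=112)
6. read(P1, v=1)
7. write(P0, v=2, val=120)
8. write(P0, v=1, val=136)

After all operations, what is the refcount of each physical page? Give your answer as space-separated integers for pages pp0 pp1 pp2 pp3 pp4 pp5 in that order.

Answer: 1 1 1 1 1 1

Derivation:
Op 1: fork(P0) -> P1. 3 ppages; refcounts: pp0:2 pp1:2 pp2:2
Op 2: write(P0, v0, 195). refcount(pp0)=2>1 -> COPY to pp3. 4 ppages; refcounts: pp0:1 pp1:2 pp2:2 pp3:1
Op 3: write(P1, v0, 166). refcount(pp0)=1 -> write in place. 4 ppages; refcounts: pp0:1 pp1:2 pp2:2 pp3:1
Op 4: write(P1, v0, 140). refcount(pp0)=1 -> write in place. 4 ppages; refcounts: pp0:1 pp1:2 pp2:2 pp3:1
Op 5: write(P1, v2, 112). refcount(pp2)=2>1 -> COPY to pp4. 5 ppages; refcounts: pp0:1 pp1:2 pp2:1 pp3:1 pp4:1
Op 6: read(P1, v1) -> 34. No state change.
Op 7: write(P0, v2, 120). refcount(pp2)=1 -> write in place. 5 ppages; refcounts: pp0:1 pp1:2 pp2:1 pp3:1 pp4:1
Op 8: write(P0, v1, 136). refcount(pp1)=2>1 -> COPY to pp5. 6 ppages; refcounts: pp0:1 pp1:1 pp2:1 pp3:1 pp4:1 pp5:1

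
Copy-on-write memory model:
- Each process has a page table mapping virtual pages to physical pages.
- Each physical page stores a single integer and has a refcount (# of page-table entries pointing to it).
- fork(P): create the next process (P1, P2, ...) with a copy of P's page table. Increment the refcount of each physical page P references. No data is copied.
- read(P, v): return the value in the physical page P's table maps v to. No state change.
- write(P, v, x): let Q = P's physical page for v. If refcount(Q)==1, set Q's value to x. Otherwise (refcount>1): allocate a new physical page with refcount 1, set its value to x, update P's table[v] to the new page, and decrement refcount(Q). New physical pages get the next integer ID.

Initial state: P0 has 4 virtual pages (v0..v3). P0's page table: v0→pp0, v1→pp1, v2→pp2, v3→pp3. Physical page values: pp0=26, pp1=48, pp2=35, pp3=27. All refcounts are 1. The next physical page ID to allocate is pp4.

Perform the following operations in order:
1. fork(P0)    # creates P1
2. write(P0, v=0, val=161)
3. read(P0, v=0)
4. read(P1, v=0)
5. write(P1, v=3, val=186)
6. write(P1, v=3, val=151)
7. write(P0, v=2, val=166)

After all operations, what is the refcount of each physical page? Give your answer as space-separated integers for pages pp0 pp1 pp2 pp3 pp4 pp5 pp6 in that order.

Op 1: fork(P0) -> P1. 4 ppages; refcounts: pp0:2 pp1:2 pp2:2 pp3:2
Op 2: write(P0, v0, 161). refcount(pp0)=2>1 -> COPY to pp4. 5 ppages; refcounts: pp0:1 pp1:2 pp2:2 pp3:2 pp4:1
Op 3: read(P0, v0) -> 161. No state change.
Op 4: read(P1, v0) -> 26. No state change.
Op 5: write(P1, v3, 186). refcount(pp3)=2>1 -> COPY to pp5. 6 ppages; refcounts: pp0:1 pp1:2 pp2:2 pp3:1 pp4:1 pp5:1
Op 6: write(P1, v3, 151). refcount(pp5)=1 -> write in place. 6 ppages; refcounts: pp0:1 pp1:2 pp2:2 pp3:1 pp4:1 pp5:1
Op 7: write(P0, v2, 166). refcount(pp2)=2>1 -> COPY to pp6. 7 ppages; refcounts: pp0:1 pp1:2 pp2:1 pp3:1 pp4:1 pp5:1 pp6:1

Answer: 1 2 1 1 1 1 1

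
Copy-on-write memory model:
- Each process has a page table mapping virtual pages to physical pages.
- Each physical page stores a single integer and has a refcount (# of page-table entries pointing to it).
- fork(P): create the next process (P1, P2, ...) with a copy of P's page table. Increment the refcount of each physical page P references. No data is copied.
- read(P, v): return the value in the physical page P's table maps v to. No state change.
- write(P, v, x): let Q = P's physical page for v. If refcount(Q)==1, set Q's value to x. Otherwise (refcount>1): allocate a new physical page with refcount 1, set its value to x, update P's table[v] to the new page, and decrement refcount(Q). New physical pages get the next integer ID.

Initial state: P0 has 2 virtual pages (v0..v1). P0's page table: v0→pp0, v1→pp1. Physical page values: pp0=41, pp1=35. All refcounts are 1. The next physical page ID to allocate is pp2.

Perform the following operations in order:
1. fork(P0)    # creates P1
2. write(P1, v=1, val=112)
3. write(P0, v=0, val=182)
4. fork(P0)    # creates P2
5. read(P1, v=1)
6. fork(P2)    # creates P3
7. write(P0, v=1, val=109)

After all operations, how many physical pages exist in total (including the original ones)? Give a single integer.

Answer: 5

Derivation:
Op 1: fork(P0) -> P1. 2 ppages; refcounts: pp0:2 pp1:2
Op 2: write(P1, v1, 112). refcount(pp1)=2>1 -> COPY to pp2. 3 ppages; refcounts: pp0:2 pp1:1 pp2:1
Op 3: write(P0, v0, 182). refcount(pp0)=2>1 -> COPY to pp3. 4 ppages; refcounts: pp0:1 pp1:1 pp2:1 pp3:1
Op 4: fork(P0) -> P2. 4 ppages; refcounts: pp0:1 pp1:2 pp2:1 pp3:2
Op 5: read(P1, v1) -> 112. No state change.
Op 6: fork(P2) -> P3. 4 ppages; refcounts: pp0:1 pp1:3 pp2:1 pp3:3
Op 7: write(P0, v1, 109). refcount(pp1)=3>1 -> COPY to pp4. 5 ppages; refcounts: pp0:1 pp1:2 pp2:1 pp3:3 pp4:1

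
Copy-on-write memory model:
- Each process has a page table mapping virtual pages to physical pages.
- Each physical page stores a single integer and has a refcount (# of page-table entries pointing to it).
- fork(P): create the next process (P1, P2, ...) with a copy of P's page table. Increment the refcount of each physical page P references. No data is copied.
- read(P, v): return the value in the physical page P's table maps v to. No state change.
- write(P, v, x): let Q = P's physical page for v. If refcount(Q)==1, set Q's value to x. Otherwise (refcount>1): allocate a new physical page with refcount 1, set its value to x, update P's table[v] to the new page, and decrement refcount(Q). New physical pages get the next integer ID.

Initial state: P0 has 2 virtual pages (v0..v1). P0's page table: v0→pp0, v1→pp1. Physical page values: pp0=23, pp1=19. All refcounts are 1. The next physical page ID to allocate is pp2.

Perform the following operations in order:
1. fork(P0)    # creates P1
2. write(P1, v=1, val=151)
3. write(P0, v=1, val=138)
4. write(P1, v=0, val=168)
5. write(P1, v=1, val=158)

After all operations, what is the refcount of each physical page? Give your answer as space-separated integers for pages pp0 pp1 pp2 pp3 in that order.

Op 1: fork(P0) -> P1. 2 ppages; refcounts: pp0:2 pp1:2
Op 2: write(P1, v1, 151). refcount(pp1)=2>1 -> COPY to pp2. 3 ppages; refcounts: pp0:2 pp1:1 pp2:1
Op 3: write(P0, v1, 138). refcount(pp1)=1 -> write in place. 3 ppages; refcounts: pp0:2 pp1:1 pp2:1
Op 4: write(P1, v0, 168). refcount(pp0)=2>1 -> COPY to pp3. 4 ppages; refcounts: pp0:1 pp1:1 pp2:1 pp3:1
Op 5: write(P1, v1, 158). refcount(pp2)=1 -> write in place. 4 ppages; refcounts: pp0:1 pp1:1 pp2:1 pp3:1

Answer: 1 1 1 1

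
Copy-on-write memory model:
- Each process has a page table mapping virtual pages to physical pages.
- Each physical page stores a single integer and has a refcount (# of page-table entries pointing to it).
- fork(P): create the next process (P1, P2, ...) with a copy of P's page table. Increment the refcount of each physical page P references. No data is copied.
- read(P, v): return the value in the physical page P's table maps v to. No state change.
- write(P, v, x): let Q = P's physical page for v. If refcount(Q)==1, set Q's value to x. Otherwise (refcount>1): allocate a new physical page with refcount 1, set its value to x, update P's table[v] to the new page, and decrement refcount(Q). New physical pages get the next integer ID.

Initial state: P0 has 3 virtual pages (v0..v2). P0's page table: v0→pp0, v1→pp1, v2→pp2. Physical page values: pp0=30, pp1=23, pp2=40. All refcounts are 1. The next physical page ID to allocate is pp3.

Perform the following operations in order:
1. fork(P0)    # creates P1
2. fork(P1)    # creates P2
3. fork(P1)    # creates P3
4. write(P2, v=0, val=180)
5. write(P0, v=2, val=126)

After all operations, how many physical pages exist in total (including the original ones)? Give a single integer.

Op 1: fork(P0) -> P1. 3 ppages; refcounts: pp0:2 pp1:2 pp2:2
Op 2: fork(P1) -> P2. 3 ppages; refcounts: pp0:3 pp1:3 pp2:3
Op 3: fork(P1) -> P3. 3 ppages; refcounts: pp0:4 pp1:4 pp2:4
Op 4: write(P2, v0, 180). refcount(pp0)=4>1 -> COPY to pp3. 4 ppages; refcounts: pp0:3 pp1:4 pp2:4 pp3:1
Op 5: write(P0, v2, 126). refcount(pp2)=4>1 -> COPY to pp4. 5 ppages; refcounts: pp0:3 pp1:4 pp2:3 pp3:1 pp4:1

Answer: 5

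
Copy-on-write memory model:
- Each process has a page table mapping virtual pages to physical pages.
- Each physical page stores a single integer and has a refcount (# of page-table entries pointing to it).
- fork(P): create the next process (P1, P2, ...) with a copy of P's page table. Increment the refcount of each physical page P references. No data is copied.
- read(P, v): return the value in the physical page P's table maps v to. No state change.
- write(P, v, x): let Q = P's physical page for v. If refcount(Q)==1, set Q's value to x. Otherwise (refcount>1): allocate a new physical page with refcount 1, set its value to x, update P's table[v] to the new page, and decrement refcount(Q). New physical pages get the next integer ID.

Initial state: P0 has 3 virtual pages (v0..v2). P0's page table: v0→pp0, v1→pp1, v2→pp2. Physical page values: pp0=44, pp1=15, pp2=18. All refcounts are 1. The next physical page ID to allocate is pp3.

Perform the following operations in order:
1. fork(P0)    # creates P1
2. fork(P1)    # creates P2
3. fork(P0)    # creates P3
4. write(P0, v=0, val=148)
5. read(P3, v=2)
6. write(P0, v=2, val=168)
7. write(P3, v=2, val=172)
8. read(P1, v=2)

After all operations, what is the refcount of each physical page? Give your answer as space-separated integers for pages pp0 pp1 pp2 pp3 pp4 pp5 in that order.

Answer: 3 4 2 1 1 1

Derivation:
Op 1: fork(P0) -> P1. 3 ppages; refcounts: pp0:2 pp1:2 pp2:2
Op 2: fork(P1) -> P2. 3 ppages; refcounts: pp0:3 pp1:3 pp2:3
Op 3: fork(P0) -> P3. 3 ppages; refcounts: pp0:4 pp1:4 pp2:4
Op 4: write(P0, v0, 148). refcount(pp0)=4>1 -> COPY to pp3. 4 ppages; refcounts: pp0:3 pp1:4 pp2:4 pp3:1
Op 5: read(P3, v2) -> 18. No state change.
Op 6: write(P0, v2, 168). refcount(pp2)=4>1 -> COPY to pp4. 5 ppages; refcounts: pp0:3 pp1:4 pp2:3 pp3:1 pp4:1
Op 7: write(P3, v2, 172). refcount(pp2)=3>1 -> COPY to pp5. 6 ppages; refcounts: pp0:3 pp1:4 pp2:2 pp3:1 pp4:1 pp5:1
Op 8: read(P1, v2) -> 18. No state change.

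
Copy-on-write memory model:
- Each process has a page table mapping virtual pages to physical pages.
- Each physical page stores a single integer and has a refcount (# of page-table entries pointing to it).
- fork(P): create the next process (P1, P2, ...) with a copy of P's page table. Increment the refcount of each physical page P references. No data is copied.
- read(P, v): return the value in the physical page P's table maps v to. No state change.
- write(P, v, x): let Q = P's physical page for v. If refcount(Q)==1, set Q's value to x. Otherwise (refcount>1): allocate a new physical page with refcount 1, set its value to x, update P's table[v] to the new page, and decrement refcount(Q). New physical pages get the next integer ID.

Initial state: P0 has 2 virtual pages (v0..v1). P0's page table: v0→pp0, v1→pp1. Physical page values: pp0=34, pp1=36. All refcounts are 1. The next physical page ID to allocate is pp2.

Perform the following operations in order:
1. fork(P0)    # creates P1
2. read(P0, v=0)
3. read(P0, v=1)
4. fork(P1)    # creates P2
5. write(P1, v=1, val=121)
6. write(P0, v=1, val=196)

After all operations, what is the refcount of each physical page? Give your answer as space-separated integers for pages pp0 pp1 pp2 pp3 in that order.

Answer: 3 1 1 1

Derivation:
Op 1: fork(P0) -> P1. 2 ppages; refcounts: pp0:2 pp1:2
Op 2: read(P0, v0) -> 34. No state change.
Op 3: read(P0, v1) -> 36. No state change.
Op 4: fork(P1) -> P2. 2 ppages; refcounts: pp0:3 pp1:3
Op 5: write(P1, v1, 121). refcount(pp1)=3>1 -> COPY to pp2. 3 ppages; refcounts: pp0:3 pp1:2 pp2:1
Op 6: write(P0, v1, 196). refcount(pp1)=2>1 -> COPY to pp3. 4 ppages; refcounts: pp0:3 pp1:1 pp2:1 pp3:1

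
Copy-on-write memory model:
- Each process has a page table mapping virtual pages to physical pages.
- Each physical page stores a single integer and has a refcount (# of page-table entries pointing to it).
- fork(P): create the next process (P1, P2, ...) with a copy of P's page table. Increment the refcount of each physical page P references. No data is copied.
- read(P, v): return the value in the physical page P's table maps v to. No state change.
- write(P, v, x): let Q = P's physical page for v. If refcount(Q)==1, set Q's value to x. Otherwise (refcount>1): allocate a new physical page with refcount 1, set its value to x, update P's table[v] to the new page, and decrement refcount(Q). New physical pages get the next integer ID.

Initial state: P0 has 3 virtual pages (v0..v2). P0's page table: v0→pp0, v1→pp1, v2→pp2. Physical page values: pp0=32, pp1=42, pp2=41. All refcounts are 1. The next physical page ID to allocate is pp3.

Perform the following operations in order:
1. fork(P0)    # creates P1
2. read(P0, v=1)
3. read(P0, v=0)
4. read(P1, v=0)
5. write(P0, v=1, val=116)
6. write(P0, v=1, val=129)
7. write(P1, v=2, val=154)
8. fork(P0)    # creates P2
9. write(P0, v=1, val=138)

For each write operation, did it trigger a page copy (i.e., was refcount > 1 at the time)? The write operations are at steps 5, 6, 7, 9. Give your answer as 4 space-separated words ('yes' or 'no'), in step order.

Op 1: fork(P0) -> P1. 3 ppages; refcounts: pp0:2 pp1:2 pp2:2
Op 2: read(P0, v1) -> 42. No state change.
Op 3: read(P0, v0) -> 32. No state change.
Op 4: read(P1, v0) -> 32. No state change.
Op 5: write(P0, v1, 116). refcount(pp1)=2>1 -> COPY to pp3. 4 ppages; refcounts: pp0:2 pp1:1 pp2:2 pp3:1
Op 6: write(P0, v1, 129). refcount(pp3)=1 -> write in place. 4 ppages; refcounts: pp0:2 pp1:1 pp2:2 pp3:1
Op 7: write(P1, v2, 154). refcount(pp2)=2>1 -> COPY to pp4. 5 ppages; refcounts: pp0:2 pp1:1 pp2:1 pp3:1 pp4:1
Op 8: fork(P0) -> P2. 5 ppages; refcounts: pp0:3 pp1:1 pp2:2 pp3:2 pp4:1
Op 9: write(P0, v1, 138). refcount(pp3)=2>1 -> COPY to pp5. 6 ppages; refcounts: pp0:3 pp1:1 pp2:2 pp3:1 pp4:1 pp5:1

yes no yes yes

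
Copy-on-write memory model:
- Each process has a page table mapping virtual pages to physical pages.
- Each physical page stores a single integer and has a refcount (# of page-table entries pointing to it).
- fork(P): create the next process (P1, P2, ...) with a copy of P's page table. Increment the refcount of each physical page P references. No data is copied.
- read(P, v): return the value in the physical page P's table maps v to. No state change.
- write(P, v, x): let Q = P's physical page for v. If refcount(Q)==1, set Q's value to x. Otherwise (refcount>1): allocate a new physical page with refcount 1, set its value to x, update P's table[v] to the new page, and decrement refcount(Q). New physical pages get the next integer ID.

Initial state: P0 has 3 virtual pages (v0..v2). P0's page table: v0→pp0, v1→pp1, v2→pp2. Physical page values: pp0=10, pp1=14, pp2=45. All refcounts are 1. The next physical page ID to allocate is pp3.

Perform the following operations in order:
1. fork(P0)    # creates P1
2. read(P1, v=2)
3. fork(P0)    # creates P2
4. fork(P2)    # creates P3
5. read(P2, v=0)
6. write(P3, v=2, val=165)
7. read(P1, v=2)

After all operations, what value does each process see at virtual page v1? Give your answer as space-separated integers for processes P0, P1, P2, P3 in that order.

Op 1: fork(P0) -> P1. 3 ppages; refcounts: pp0:2 pp1:2 pp2:2
Op 2: read(P1, v2) -> 45. No state change.
Op 3: fork(P0) -> P2. 3 ppages; refcounts: pp0:3 pp1:3 pp2:3
Op 4: fork(P2) -> P3. 3 ppages; refcounts: pp0:4 pp1:4 pp2:4
Op 5: read(P2, v0) -> 10. No state change.
Op 6: write(P3, v2, 165). refcount(pp2)=4>1 -> COPY to pp3. 4 ppages; refcounts: pp0:4 pp1:4 pp2:3 pp3:1
Op 7: read(P1, v2) -> 45. No state change.
P0: v1 -> pp1 = 14
P1: v1 -> pp1 = 14
P2: v1 -> pp1 = 14
P3: v1 -> pp1 = 14

Answer: 14 14 14 14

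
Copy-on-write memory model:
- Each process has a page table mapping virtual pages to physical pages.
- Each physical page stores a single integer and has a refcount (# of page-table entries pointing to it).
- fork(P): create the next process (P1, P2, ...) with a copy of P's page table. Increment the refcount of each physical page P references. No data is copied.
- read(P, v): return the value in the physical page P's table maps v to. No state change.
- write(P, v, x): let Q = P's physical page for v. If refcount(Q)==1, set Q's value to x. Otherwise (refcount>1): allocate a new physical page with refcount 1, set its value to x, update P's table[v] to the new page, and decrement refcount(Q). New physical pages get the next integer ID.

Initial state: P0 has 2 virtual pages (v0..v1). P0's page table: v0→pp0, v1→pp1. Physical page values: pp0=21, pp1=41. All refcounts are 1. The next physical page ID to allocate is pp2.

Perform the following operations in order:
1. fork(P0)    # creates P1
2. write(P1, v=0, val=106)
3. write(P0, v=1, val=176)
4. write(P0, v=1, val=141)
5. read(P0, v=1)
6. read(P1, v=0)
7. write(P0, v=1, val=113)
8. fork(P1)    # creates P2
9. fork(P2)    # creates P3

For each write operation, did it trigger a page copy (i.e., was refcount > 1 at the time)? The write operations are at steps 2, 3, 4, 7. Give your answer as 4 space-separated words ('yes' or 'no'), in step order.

Op 1: fork(P0) -> P1. 2 ppages; refcounts: pp0:2 pp1:2
Op 2: write(P1, v0, 106). refcount(pp0)=2>1 -> COPY to pp2. 3 ppages; refcounts: pp0:1 pp1:2 pp2:1
Op 3: write(P0, v1, 176). refcount(pp1)=2>1 -> COPY to pp3. 4 ppages; refcounts: pp0:1 pp1:1 pp2:1 pp3:1
Op 4: write(P0, v1, 141). refcount(pp3)=1 -> write in place. 4 ppages; refcounts: pp0:1 pp1:1 pp2:1 pp3:1
Op 5: read(P0, v1) -> 141. No state change.
Op 6: read(P1, v0) -> 106. No state change.
Op 7: write(P0, v1, 113). refcount(pp3)=1 -> write in place. 4 ppages; refcounts: pp0:1 pp1:1 pp2:1 pp3:1
Op 8: fork(P1) -> P2. 4 ppages; refcounts: pp0:1 pp1:2 pp2:2 pp3:1
Op 9: fork(P2) -> P3. 4 ppages; refcounts: pp0:1 pp1:3 pp2:3 pp3:1

yes yes no no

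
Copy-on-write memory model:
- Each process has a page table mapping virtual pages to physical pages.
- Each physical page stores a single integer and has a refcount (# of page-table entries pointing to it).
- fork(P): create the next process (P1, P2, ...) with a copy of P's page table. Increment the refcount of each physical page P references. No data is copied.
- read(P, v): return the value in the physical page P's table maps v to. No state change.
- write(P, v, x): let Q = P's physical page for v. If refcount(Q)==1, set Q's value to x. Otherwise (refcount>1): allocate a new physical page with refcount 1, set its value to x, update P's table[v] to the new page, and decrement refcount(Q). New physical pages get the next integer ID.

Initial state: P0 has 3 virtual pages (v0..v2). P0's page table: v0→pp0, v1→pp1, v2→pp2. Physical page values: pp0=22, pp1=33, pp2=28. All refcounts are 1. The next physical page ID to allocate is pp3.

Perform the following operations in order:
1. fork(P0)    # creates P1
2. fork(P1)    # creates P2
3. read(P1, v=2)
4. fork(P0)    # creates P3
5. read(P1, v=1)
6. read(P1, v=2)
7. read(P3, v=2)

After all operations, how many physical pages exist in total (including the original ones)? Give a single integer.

Answer: 3

Derivation:
Op 1: fork(P0) -> P1. 3 ppages; refcounts: pp0:2 pp1:2 pp2:2
Op 2: fork(P1) -> P2. 3 ppages; refcounts: pp0:3 pp1:3 pp2:3
Op 3: read(P1, v2) -> 28. No state change.
Op 4: fork(P0) -> P3. 3 ppages; refcounts: pp0:4 pp1:4 pp2:4
Op 5: read(P1, v1) -> 33. No state change.
Op 6: read(P1, v2) -> 28. No state change.
Op 7: read(P3, v2) -> 28. No state change.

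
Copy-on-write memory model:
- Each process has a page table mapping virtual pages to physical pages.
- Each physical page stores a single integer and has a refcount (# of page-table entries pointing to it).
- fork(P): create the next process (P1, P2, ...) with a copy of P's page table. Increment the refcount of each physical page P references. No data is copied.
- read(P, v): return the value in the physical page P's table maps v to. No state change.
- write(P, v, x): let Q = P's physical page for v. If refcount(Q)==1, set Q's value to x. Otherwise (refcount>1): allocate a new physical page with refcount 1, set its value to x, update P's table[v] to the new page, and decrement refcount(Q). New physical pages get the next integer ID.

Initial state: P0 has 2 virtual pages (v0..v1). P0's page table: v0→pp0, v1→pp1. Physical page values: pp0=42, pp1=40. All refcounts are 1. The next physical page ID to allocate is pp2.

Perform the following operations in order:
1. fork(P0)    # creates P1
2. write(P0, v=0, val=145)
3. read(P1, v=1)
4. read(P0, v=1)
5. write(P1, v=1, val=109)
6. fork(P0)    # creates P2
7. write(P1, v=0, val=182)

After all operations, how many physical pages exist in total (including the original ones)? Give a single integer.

Answer: 4

Derivation:
Op 1: fork(P0) -> P1. 2 ppages; refcounts: pp0:2 pp1:2
Op 2: write(P0, v0, 145). refcount(pp0)=2>1 -> COPY to pp2. 3 ppages; refcounts: pp0:1 pp1:2 pp2:1
Op 3: read(P1, v1) -> 40. No state change.
Op 4: read(P0, v1) -> 40. No state change.
Op 5: write(P1, v1, 109). refcount(pp1)=2>1 -> COPY to pp3. 4 ppages; refcounts: pp0:1 pp1:1 pp2:1 pp3:1
Op 6: fork(P0) -> P2. 4 ppages; refcounts: pp0:1 pp1:2 pp2:2 pp3:1
Op 7: write(P1, v0, 182). refcount(pp0)=1 -> write in place. 4 ppages; refcounts: pp0:1 pp1:2 pp2:2 pp3:1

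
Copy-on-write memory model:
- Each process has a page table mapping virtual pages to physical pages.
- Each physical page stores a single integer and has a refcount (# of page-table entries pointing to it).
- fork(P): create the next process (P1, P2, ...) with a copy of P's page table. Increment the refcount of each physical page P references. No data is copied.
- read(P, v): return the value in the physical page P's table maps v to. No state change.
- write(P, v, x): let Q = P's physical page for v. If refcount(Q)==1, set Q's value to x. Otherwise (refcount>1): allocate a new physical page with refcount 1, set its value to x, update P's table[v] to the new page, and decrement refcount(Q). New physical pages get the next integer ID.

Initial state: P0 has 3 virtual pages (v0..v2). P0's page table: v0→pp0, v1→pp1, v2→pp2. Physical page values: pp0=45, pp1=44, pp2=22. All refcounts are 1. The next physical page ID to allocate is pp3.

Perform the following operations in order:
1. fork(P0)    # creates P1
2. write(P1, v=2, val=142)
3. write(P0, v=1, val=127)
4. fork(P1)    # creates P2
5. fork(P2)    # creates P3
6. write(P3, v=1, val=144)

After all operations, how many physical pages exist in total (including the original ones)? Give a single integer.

Op 1: fork(P0) -> P1. 3 ppages; refcounts: pp0:2 pp1:2 pp2:2
Op 2: write(P1, v2, 142). refcount(pp2)=2>1 -> COPY to pp3. 4 ppages; refcounts: pp0:2 pp1:2 pp2:1 pp3:1
Op 3: write(P0, v1, 127). refcount(pp1)=2>1 -> COPY to pp4. 5 ppages; refcounts: pp0:2 pp1:1 pp2:1 pp3:1 pp4:1
Op 4: fork(P1) -> P2. 5 ppages; refcounts: pp0:3 pp1:2 pp2:1 pp3:2 pp4:1
Op 5: fork(P2) -> P3. 5 ppages; refcounts: pp0:4 pp1:3 pp2:1 pp3:3 pp4:1
Op 6: write(P3, v1, 144). refcount(pp1)=3>1 -> COPY to pp5. 6 ppages; refcounts: pp0:4 pp1:2 pp2:1 pp3:3 pp4:1 pp5:1

Answer: 6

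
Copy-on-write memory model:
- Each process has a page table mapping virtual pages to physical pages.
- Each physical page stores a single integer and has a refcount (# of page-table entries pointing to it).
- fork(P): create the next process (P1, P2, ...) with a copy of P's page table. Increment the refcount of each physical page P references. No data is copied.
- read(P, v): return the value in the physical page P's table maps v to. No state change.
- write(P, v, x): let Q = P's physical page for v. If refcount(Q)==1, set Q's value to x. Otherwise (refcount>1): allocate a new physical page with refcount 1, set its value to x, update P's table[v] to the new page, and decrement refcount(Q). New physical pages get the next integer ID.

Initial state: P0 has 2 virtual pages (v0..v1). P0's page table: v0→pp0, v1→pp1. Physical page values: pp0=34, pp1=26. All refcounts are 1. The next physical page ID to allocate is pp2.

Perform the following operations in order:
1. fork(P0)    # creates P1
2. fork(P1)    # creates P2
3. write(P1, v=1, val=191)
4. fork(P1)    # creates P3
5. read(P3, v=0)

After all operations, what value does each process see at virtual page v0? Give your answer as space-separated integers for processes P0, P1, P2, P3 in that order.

Answer: 34 34 34 34

Derivation:
Op 1: fork(P0) -> P1. 2 ppages; refcounts: pp0:2 pp1:2
Op 2: fork(P1) -> P2. 2 ppages; refcounts: pp0:3 pp1:3
Op 3: write(P1, v1, 191). refcount(pp1)=3>1 -> COPY to pp2. 3 ppages; refcounts: pp0:3 pp1:2 pp2:1
Op 4: fork(P1) -> P3. 3 ppages; refcounts: pp0:4 pp1:2 pp2:2
Op 5: read(P3, v0) -> 34. No state change.
P0: v0 -> pp0 = 34
P1: v0 -> pp0 = 34
P2: v0 -> pp0 = 34
P3: v0 -> pp0 = 34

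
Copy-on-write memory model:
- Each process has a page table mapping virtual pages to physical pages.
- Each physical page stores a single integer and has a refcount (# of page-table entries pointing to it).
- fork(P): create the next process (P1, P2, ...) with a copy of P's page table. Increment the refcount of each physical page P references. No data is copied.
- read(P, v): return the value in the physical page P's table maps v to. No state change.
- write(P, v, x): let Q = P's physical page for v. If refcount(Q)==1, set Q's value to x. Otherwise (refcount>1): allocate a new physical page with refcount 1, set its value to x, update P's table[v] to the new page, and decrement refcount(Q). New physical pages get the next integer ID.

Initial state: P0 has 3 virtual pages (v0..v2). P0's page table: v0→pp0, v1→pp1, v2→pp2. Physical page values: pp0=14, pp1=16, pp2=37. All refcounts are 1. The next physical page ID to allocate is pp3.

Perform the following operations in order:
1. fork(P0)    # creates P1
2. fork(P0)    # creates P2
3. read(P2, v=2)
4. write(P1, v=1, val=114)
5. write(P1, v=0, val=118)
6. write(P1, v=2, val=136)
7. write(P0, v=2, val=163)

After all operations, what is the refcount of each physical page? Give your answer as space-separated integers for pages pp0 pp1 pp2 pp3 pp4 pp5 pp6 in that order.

Op 1: fork(P0) -> P1. 3 ppages; refcounts: pp0:2 pp1:2 pp2:2
Op 2: fork(P0) -> P2. 3 ppages; refcounts: pp0:3 pp1:3 pp2:3
Op 3: read(P2, v2) -> 37. No state change.
Op 4: write(P1, v1, 114). refcount(pp1)=3>1 -> COPY to pp3. 4 ppages; refcounts: pp0:3 pp1:2 pp2:3 pp3:1
Op 5: write(P1, v0, 118). refcount(pp0)=3>1 -> COPY to pp4. 5 ppages; refcounts: pp0:2 pp1:2 pp2:3 pp3:1 pp4:1
Op 6: write(P1, v2, 136). refcount(pp2)=3>1 -> COPY to pp5. 6 ppages; refcounts: pp0:2 pp1:2 pp2:2 pp3:1 pp4:1 pp5:1
Op 7: write(P0, v2, 163). refcount(pp2)=2>1 -> COPY to pp6. 7 ppages; refcounts: pp0:2 pp1:2 pp2:1 pp3:1 pp4:1 pp5:1 pp6:1

Answer: 2 2 1 1 1 1 1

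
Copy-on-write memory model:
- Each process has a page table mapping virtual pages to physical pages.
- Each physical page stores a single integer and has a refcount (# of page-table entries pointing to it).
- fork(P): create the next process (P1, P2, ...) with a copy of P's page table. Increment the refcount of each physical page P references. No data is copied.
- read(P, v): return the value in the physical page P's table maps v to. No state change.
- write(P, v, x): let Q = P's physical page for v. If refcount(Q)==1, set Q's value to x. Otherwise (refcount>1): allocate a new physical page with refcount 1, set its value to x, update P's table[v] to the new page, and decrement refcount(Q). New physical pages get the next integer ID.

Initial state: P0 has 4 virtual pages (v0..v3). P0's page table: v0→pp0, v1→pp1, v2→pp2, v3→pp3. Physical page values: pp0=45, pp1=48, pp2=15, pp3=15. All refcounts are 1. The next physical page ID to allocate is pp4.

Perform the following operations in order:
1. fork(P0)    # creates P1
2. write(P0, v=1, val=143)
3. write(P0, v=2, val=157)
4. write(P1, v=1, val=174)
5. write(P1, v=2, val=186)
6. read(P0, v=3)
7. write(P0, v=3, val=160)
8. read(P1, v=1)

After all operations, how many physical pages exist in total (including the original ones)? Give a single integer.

Answer: 7

Derivation:
Op 1: fork(P0) -> P1. 4 ppages; refcounts: pp0:2 pp1:2 pp2:2 pp3:2
Op 2: write(P0, v1, 143). refcount(pp1)=2>1 -> COPY to pp4. 5 ppages; refcounts: pp0:2 pp1:1 pp2:2 pp3:2 pp4:1
Op 3: write(P0, v2, 157). refcount(pp2)=2>1 -> COPY to pp5. 6 ppages; refcounts: pp0:2 pp1:1 pp2:1 pp3:2 pp4:1 pp5:1
Op 4: write(P1, v1, 174). refcount(pp1)=1 -> write in place. 6 ppages; refcounts: pp0:2 pp1:1 pp2:1 pp3:2 pp4:1 pp5:1
Op 5: write(P1, v2, 186). refcount(pp2)=1 -> write in place. 6 ppages; refcounts: pp0:2 pp1:1 pp2:1 pp3:2 pp4:1 pp5:1
Op 6: read(P0, v3) -> 15. No state change.
Op 7: write(P0, v3, 160). refcount(pp3)=2>1 -> COPY to pp6. 7 ppages; refcounts: pp0:2 pp1:1 pp2:1 pp3:1 pp4:1 pp5:1 pp6:1
Op 8: read(P1, v1) -> 174. No state change.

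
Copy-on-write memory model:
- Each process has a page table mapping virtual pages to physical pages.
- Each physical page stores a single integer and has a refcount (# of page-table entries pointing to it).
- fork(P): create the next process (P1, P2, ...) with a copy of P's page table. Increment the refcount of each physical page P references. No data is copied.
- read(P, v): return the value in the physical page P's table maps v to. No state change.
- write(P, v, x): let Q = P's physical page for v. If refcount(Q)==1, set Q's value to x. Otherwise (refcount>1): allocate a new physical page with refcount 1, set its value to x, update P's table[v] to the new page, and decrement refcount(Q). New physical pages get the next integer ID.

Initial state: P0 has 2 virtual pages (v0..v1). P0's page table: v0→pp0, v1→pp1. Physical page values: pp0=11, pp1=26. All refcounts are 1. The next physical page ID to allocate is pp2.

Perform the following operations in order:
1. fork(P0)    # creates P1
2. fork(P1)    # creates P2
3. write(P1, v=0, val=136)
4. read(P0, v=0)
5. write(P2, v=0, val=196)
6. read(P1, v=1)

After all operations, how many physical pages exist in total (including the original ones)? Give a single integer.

Op 1: fork(P0) -> P1. 2 ppages; refcounts: pp0:2 pp1:2
Op 2: fork(P1) -> P2. 2 ppages; refcounts: pp0:3 pp1:3
Op 3: write(P1, v0, 136). refcount(pp0)=3>1 -> COPY to pp2. 3 ppages; refcounts: pp0:2 pp1:3 pp2:1
Op 4: read(P0, v0) -> 11. No state change.
Op 5: write(P2, v0, 196). refcount(pp0)=2>1 -> COPY to pp3. 4 ppages; refcounts: pp0:1 pp1:3 pp2:1 pp3:1
Op 6: read(P1, v1) -> 26. No state change.

Answer: 4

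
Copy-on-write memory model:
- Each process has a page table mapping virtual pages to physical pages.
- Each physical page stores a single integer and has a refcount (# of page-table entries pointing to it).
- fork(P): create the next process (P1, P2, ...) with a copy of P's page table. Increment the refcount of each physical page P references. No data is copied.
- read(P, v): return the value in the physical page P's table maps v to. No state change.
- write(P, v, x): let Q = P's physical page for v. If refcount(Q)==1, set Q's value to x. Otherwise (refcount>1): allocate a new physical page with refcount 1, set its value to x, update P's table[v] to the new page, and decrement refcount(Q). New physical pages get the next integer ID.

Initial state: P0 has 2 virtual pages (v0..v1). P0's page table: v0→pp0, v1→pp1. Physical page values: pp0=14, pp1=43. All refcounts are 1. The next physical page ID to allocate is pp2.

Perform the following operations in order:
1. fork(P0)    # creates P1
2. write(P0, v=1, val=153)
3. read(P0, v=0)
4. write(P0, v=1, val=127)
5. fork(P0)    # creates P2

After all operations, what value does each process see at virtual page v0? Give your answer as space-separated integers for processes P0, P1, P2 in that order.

Answer: 14 14 14

Derivation:
Op 1: fork(P0) -> P1. 2 ppages; refcounts: pp0:2 pp1:2
Op 2: write(P0, v1, 153). refcount(pp1)=2>1 -> COPY to pp2. 3 ppages; refcounts: pp0:2 pp1:1 pp2:1
Op 3: read(P0, v0) -> 14. No state change.
Op 4: write(P0, v1, 127). refcount(pp2)=1 -> write in place. 3 ppages; refcounts: pp0:2 pp1:1 pp2:1
Op 5: fork(P0) -> P2. 3 ppages; refcounts: pp0:3 pp1:1 pp2:2
P0: v0 -> pp0 = 14
P1: v0 -> pp0 = 14
P2: v0 -> pp0 = 14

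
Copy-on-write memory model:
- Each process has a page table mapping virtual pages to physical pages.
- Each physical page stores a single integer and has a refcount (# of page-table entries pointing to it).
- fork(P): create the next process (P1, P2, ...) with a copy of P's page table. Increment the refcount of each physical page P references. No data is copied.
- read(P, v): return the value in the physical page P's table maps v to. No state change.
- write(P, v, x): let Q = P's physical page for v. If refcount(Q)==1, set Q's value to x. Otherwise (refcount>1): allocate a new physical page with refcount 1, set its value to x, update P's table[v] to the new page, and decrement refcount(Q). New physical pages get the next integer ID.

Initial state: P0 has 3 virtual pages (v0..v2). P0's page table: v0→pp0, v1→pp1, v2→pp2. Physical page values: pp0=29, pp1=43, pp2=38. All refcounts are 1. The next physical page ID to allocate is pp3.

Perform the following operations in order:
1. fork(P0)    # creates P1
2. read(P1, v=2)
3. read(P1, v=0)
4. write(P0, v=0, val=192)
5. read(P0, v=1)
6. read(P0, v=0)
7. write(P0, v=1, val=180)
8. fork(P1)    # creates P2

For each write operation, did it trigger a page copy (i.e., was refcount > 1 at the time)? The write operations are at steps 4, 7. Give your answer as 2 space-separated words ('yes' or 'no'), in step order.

Op 1: fork(P0) -> P1. 3 ppages; refcounts: pp0:2 pp1:2 pp2:2
Op 2: read(P1, v2) -> 38. No state change.
Op 3: read(P1, v0) -> 29. No state change.
Op 4: write(P0, v0, 192). refcount(pp0)=2>1 -> COPY to pp3. 4 ppages; refcounts: pp0:1 pp1:2 pp2:2 pp3:1
Op 5: read(P0, v1) -> 43. No state change.
Op 6: read(P0, v0) -> 192. No state change.
Op 7: write(P0, v1, 180). refcount(pp1)=2>1 -> COPY to pp4. 5 ppages; refcounts: pp0:1 pp1:1 pp2:2 pp3:1 pp4:1
Op 8: fork(P1) -> P2. 5 ppages; refcounts: pp0:2 pp1:2 pp2:3 pp3:1 pp4:1

yes yes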